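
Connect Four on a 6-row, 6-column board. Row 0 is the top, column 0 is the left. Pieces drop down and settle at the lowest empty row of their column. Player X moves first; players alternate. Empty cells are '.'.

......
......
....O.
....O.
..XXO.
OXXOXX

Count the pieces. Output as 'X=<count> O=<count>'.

X=6 O=5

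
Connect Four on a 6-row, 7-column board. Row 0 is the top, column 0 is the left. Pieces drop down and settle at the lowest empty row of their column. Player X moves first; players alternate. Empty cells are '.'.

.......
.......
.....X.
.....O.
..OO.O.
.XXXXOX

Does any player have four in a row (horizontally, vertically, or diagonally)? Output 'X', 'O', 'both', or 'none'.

X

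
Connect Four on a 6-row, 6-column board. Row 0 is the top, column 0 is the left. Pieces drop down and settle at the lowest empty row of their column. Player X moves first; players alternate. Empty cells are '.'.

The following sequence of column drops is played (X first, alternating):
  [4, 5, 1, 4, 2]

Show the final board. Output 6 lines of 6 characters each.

Answer: ......
......
......
......
....O.
.XX.XO

Derivation:
Move 1: X drops in col 4, lands at row 5
Move 2: O drops in col 5, lands at row 5
Move 3: X drops in col 1, lands at row 5
Move 4: O drops in col 4, lands at row 4
Move 5: X drops in col 2, lands at row 5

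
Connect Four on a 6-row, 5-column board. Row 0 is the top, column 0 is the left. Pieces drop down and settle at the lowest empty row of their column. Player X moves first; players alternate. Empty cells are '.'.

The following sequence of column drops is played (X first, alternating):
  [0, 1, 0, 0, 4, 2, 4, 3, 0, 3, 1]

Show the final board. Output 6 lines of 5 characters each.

Answer: .....
.....
X....
O....
XX.OX
XOOOX

Derivation:
Move 1: X drops in col 0, lands at row 5
Move 2: O drops in col 1, lands at row 5
Move 3: X drops in col 0, lands at row 4
Move 4: O drops in col 0, lands at row 3
Move 5: X drops in col 4, lands at row 5
Move 6: O drops in col 2, lands at row 5
Move 7: X drops in col 4, lands at row 4
Move 8: O drops in col 3, lands at row 5
Move 9: X drops in col 0, lands at row 2
Move 10: O drops in col 3, lands at row 4
Move 11: X drops in col 1, lands at row 4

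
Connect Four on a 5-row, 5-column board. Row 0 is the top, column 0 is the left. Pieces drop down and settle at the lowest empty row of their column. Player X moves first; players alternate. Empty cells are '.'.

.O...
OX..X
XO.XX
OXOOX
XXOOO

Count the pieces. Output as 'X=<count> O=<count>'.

X=9 O=9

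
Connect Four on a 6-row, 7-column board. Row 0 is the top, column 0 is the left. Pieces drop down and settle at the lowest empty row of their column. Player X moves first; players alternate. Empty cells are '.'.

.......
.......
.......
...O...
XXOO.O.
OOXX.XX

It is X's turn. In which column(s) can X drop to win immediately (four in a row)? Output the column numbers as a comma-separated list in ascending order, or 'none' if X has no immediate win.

Answer: 4

Derivation:
col 0: drop X → no win
col 1: drop X → no win
col 2: drop X → no win
col 3: drop X → no win
col 4: drop X → WIN!
col 5: drop X → no win
col 6: drop X → no win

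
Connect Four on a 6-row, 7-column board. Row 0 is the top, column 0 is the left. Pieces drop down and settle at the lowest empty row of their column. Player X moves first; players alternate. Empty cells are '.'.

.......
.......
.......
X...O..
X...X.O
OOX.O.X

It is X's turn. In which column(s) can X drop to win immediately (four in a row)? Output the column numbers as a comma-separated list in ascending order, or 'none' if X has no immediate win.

col 0: drop X → no win
col 1: drop X → no win
col 2: drop X → no win
col 3: drop X → no win
col 4: drop X → no win
col 5: drop X → no win
col 6: drop X → no win

Answer: none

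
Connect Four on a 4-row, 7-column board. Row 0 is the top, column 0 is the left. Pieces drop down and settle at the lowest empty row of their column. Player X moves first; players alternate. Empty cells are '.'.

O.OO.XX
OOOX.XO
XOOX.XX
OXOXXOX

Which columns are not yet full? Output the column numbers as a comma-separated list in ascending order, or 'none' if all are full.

col 0: top cell = 'O' → FULL
col 1: top cell = '.' → open
col 2: top cell = 'O' → FULL
col 3: top cell = 'O' → FULL
col 4: top cell = '.' → open
col 5: top cell = 'X' → FULL
col 6: top cell = 'X' → FULL

Answer: 1,4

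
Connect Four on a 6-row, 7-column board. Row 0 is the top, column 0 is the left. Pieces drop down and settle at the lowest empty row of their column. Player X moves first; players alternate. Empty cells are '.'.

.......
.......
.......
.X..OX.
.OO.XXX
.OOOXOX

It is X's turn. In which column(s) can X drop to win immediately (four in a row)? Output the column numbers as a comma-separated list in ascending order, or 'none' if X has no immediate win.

col 0: drop X → no win
col 1: drop X → no win
col 2: drop X → no win
col 3: drop X → WIN!
col 4: drop X → no win
col 5: drop X → no win
col 6: drop X → no win

Answer: 3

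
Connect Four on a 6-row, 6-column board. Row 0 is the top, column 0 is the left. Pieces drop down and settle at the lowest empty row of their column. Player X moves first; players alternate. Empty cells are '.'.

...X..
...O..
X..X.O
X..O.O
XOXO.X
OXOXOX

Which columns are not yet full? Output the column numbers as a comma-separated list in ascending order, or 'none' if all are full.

col 0: top cell = '.' → open
col 1: top cell = '.' → open
col 2: top cell = '.' → open
col 3: top cell = 'X' → FULL
col 4: top cell = '.' → open
col 5: top cell = '.' → open

Answer: 0,1,2,4,5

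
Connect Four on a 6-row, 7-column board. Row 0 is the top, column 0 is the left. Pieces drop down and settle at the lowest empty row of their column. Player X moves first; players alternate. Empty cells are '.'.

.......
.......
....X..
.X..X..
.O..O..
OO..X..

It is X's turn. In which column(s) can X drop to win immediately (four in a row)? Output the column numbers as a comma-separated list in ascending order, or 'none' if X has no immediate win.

col 0: drop X → no win
col 1: drop X → no win
col 2: drop X → no win
col 3: drop X → no win
col 4: drop X → no win
col 5: drop X → no win
col 6: drop X → no win

Answer: none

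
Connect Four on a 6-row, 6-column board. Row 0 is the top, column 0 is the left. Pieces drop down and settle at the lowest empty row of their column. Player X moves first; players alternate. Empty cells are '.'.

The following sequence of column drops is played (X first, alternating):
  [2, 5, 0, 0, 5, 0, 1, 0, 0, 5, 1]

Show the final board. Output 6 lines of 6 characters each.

Move 1: X drops in col 2, lands at row 5
Move 2: O drops in col 5, lands at row 5
Move 3: X drops in col 0, lands at row 5
Move 4: O drops in col 0, lands at row 4
Move 5: X drops in col 5, lands at row 4
Move 6: O drops in col 0, lands at row 3
Move 7: X drops in col 1, lands at row 5
Move 8: O drops in col 0, lands at row 2
Move 9: X drops in col 0, lands at row 1
Move 10: O drops in col 5, lands at row 3
Move 11: X drops in col 1, lands at row 4

Answer: ......
X.....
O.....
O....O
OX...X
XXX..O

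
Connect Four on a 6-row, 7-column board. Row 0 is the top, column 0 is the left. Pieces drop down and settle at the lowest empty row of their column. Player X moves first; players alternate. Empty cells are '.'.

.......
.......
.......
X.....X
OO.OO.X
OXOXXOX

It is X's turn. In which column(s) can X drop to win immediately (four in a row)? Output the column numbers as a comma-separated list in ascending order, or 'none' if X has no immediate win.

Answer: 6

Derivation:
col 0: drop X → no win
col 1: drop X → no win
col 2: drop X → no win
col 3: drop X → no win
col 4: drop X → no win
col 5: drop X → no win
col 6: drop X → WIN!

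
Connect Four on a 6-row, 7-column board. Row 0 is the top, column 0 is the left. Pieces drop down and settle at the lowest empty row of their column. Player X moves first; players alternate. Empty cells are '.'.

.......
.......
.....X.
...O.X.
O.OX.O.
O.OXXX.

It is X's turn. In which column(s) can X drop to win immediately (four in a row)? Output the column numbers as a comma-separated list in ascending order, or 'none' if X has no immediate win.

Answer: 6

Derivation:
col 0: drop X → no win
col 1: drop X → no win
col 2: drop X → no win
col 3: drop X → no win
col 4: drop X → no win
col 5: drop X → no win
col 6: drop X → WIN!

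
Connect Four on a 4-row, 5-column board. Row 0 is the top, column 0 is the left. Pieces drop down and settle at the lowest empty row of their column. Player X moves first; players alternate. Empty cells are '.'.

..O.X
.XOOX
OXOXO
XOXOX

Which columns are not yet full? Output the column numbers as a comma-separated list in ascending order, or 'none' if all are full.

col 0: top cell = '.' → open
col 1: top cell = '.' → open
col 2: top cell = 'O' → FULL
col 3: top cell = '.' → open
col 4: top cell = 'X' → FULL

Answer: 0,1,3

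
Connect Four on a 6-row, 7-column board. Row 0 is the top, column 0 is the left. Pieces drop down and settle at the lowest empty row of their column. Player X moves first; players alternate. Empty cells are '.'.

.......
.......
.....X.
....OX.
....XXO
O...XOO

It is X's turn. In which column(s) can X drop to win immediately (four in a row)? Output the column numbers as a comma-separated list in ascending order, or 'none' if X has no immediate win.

col 0: drop X → no win
col 1: drop X → no win
col 2: drop X → no win
col 3: drop X → no win
col 4: drop X → no win
col 5: drop X → WIN!
col 6: drop X → no win

Answer: 5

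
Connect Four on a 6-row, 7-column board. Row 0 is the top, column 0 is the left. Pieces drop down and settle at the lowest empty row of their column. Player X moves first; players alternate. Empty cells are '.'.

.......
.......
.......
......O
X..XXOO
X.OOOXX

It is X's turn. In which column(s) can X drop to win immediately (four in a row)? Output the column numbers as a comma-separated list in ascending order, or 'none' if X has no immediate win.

col 0: drop X → no win
col 1: drop X → no win
col 2: drop X → no win
col 3: drop X → no win
col 4: drop X → no win
col 5: drop X → no win
col 6: drop X → no win

Answer: none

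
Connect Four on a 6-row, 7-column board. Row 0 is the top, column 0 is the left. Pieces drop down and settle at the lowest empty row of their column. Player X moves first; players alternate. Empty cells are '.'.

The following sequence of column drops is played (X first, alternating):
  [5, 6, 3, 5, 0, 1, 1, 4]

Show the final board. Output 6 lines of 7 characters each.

Answer: .......
.......
.......
.......
.X...O.
XO.XOXO

Derivation:
Move 1: X drops in col 5, lands at row 5
Move 2: O drops in col 6, lands at row 5
Move 3: X drops in col 3, lands at row 5
Move 4: O drops in col 5, lands at row 4
Move 5: X drops in col 0, lands at row 5
Move 6: O drops in col 1, lands at row 5
Move 7: X drops in col 1, lands at row 4
Move 8: O drops in col 4, lands at row 5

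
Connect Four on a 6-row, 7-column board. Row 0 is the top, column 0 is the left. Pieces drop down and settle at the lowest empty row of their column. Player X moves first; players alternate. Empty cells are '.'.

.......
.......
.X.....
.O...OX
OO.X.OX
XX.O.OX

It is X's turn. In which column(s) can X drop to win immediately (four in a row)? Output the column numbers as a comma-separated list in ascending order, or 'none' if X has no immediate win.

col 0: drop X → no win
col 1: drop X → no win
col 2: drop X → no win
col 3: drop X → no win
col 4: drop X → no win
col 5: drop X → no win
col 6: drop X → WIN!

Answer: 6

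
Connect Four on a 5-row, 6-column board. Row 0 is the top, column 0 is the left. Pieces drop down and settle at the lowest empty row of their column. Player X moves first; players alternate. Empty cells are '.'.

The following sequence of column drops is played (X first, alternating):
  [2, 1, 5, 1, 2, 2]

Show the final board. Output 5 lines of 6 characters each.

Move 1: X drops in col 2, lands at row 4
Move 2: O drops in col 1, lands at row 4
Move 3: X drops in col 5, lands at row 4
Move 4: O drops in col 1, lands at row 3
Move 5: X drops in col 2, lands at row 3
Move 6: O drops in col 2, lands at row 2

Answer: ......
......
..O...
.OX...
.OX..X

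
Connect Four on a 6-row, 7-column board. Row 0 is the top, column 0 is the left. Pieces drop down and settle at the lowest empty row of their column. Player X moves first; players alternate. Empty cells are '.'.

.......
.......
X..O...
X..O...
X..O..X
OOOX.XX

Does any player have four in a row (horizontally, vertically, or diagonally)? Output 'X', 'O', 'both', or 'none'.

none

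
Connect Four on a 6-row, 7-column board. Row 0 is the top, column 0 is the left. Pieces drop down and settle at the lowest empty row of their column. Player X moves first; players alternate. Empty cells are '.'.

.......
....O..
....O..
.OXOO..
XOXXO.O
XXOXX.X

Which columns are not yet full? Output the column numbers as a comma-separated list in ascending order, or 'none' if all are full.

col 0: top cell = '.' → open
col 1: top cell = '.' → open
col 2: top cell = '.' → open
col 3: top cell = '.' → open
col 4: top cell = '.' → open
col 5: top cell = '.' → open
col 6: top cell = '.' → open

Answer: 0,1,2,3,4,5,6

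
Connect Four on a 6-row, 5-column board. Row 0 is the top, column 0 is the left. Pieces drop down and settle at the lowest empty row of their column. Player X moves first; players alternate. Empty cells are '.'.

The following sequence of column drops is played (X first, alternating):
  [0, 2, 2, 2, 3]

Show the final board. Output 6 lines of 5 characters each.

Move 1: X drops in col 0, lands at row 5
Move 2: O drops in col 2, lands at row 5
Move 3: X drops in col 2, lands at row 4
Move 4: O drops in col 2, lands at row 3
Move 5: X drops in col 3, lands at row 5

Answer: .....
.....
.....
..O..
..X..
X.OX.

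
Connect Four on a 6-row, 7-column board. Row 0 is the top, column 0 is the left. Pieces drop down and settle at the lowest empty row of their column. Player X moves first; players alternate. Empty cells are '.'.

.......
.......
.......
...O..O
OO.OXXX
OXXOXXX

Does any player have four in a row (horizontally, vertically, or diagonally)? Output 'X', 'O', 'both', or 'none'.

none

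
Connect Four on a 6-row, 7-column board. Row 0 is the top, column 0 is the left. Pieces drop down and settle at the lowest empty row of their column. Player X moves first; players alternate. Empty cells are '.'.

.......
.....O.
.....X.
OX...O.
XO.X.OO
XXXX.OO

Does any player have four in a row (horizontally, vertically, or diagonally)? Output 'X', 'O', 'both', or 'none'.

X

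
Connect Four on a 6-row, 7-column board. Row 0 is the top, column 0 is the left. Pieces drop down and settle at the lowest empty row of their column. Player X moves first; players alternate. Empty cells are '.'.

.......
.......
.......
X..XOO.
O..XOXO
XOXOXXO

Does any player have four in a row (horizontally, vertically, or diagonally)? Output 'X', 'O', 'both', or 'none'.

none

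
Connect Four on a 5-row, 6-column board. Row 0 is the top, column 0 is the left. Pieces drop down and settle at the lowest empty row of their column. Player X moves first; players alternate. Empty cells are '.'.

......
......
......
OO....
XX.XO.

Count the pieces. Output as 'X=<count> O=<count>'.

X=3 O=3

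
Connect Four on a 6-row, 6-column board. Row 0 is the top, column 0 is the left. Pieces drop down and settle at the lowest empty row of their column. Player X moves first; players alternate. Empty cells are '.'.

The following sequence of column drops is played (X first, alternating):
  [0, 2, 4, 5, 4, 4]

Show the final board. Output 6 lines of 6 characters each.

Answer: ......
......
......
....O.
....X.
X.O.XO

Derivation:
Move 1: X drops in col 0, lands at row 5
Move 2: O drops in col 2, lands at row 5
Move 3: X drops in col 4, lands at row 5
Move 4: O drops in col 5, lands at row 5
Move 5: X drops in col 4, lands at row 4
Move 6: O drops in col 4, lands at row 3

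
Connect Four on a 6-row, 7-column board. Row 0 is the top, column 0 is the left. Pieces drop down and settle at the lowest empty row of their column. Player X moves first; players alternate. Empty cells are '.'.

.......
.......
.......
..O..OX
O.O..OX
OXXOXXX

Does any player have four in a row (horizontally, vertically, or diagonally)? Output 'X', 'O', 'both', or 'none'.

none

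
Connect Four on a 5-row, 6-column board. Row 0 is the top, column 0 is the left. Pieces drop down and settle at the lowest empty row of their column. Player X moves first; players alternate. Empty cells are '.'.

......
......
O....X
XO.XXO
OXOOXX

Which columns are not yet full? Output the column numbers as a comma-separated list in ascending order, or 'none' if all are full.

Answer: 0,1,2,3,4,5

Derivation:
col 0: top cell = '.' → open
col 1: top cell = '.' → open
col 2: top cell = '.' → open
col 3: top cell = '.' → open
col 4: top cell = '.' → open
col 5: top cell = '.' → open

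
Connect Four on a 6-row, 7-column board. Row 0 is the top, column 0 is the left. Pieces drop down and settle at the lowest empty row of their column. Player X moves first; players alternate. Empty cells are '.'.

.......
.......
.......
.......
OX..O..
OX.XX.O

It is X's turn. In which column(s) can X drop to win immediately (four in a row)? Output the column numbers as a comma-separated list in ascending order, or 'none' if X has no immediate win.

col 0: drop X → no win
col 1: drop X → no win
col 2: drop X → WIN!
col 3: drop X → no win
col 4: drop X → no win
col 5: drop X → no win
col 6: drop X → no win

Answer: 2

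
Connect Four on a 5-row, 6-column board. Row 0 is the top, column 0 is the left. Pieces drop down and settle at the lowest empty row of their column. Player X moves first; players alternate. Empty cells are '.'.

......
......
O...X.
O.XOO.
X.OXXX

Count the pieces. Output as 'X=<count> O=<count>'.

X=6 O=5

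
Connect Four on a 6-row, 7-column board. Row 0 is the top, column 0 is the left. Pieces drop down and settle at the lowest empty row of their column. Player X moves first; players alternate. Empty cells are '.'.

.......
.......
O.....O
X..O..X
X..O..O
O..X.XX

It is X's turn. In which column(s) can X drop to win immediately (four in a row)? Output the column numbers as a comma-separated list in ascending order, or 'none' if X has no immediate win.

Answer: 4

Derivation:
col 0: drop X → no win
col 1: drop X → no win
col 2: drop X → no win
col 3: drop X → no win
col 4: drop X → WIN!
col 5: drop X → no win
col 6: drop X → no win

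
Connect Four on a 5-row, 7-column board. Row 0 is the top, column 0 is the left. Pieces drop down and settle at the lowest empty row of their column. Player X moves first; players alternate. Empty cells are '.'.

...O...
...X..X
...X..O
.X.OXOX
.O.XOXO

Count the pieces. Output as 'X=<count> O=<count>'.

X=8 O=7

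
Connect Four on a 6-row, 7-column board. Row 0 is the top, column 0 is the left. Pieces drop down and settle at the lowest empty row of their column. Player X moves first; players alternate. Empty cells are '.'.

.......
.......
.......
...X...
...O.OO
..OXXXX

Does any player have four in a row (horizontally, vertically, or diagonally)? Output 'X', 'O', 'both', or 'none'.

X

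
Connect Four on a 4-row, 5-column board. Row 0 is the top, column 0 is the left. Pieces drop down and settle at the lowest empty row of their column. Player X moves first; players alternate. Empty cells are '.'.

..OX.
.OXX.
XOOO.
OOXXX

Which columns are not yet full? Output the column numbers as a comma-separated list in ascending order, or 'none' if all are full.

col 0: top cell = '.' → open
col 1: top cell = '.' → open
col 2: top cell = 'O' → FULL
col 3: top cell = 'X' → FULL
col 4: top cell = '.' → open

Answer: 0,1,4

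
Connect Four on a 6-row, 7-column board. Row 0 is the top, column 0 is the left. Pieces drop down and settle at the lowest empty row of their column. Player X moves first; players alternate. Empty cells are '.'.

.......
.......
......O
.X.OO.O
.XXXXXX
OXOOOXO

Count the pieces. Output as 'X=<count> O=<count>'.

X=9 O=9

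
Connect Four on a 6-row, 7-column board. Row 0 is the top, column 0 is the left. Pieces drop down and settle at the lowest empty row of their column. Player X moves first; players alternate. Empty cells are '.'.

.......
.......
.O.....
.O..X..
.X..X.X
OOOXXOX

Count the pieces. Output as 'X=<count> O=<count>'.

X=7 O=6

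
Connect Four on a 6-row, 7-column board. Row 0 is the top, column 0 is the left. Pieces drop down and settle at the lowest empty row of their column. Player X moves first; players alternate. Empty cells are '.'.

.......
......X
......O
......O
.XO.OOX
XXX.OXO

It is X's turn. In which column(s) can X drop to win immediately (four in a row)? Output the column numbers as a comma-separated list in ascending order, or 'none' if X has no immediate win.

col 0: drop X → no win
col 1: drop X → no win
col 2: drop X → no win
col 3: drop X → WIN!
col 4: drop X → no win
col 5: drop X → no win
col 6: drop X → no win

Answer: 3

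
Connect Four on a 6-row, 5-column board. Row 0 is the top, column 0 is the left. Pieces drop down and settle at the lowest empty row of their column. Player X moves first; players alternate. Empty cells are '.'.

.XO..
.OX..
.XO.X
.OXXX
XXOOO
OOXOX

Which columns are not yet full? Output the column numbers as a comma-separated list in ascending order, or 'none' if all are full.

Answer: 0,3,4

Derivation:
col 0: top cell = '.' → open
col 1: top cell = 'X' → FULL
col 2: top cell = 'O' → FULL
col 3: top cell = '.' → open
col 4: top cell = '.' → open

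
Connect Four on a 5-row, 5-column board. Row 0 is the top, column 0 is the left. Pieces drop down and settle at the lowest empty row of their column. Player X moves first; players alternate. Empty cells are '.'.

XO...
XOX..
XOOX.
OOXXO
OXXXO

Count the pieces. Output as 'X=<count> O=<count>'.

X=10 O=9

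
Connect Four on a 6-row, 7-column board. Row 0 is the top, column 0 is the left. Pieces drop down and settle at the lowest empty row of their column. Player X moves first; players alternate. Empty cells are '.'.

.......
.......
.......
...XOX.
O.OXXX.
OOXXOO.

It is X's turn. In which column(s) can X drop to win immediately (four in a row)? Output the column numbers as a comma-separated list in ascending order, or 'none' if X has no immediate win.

Answer: 3

Derivation:
col 0: drop X → no win
col 1: drop X → no win
col 2: drop X → no win
col 3: drop X → WIN!
col 4: drop X → no win
col 5: drop X → no win
col 6: drop X → no win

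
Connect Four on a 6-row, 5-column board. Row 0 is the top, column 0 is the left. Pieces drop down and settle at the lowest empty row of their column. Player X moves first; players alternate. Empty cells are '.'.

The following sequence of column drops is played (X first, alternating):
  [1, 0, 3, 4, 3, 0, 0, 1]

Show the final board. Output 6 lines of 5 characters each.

Move 1: X drops in col 1, lands at row 5
Move 2: O drops in col 0, lands at row 5
Move 3: X drops in col 3, lands at row 5
Move 4: O drops in col 4, lands at row 5
Move 5: X drops in col 3, lands at row 4
Move 6: O drops in col 0, lands at row 4
Move 7: X drops in col 0, lands at row 3
Move 8: O drops in col 1, lands at row 4

Answer: .....
.....
.....
X....
OO.X.
OX.XO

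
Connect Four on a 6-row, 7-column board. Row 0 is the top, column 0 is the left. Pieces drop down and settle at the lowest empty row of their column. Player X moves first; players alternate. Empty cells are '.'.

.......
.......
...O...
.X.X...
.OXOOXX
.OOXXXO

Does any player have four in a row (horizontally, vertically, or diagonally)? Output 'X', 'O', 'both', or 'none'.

none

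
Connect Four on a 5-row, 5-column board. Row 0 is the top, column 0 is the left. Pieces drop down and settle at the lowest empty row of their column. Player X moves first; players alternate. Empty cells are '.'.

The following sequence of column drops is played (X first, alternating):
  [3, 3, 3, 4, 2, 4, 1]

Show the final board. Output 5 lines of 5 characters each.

Move 1: X drops in col 3, lands at row 4
Move 2: O drops in col 3, lands at row 3
Move 3: X drops in col 3, lands at row 2
Move 4: O drops in col 4, lands at row 4
Move 5: X drops in col 2, lands at row 4
Move 6: O drops in col 4, lands at row 3
Move 7: X drops in col 1, lands at row 4

Answer: .....
.....
...X.
...OO
.XXXO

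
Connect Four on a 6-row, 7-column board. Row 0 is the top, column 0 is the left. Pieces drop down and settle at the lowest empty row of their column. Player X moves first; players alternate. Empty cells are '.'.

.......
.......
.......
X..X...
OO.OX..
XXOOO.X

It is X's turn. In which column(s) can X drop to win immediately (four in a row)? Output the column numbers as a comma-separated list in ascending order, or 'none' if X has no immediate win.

Answer: none

Derivation:
col 0: drop X → no win
col 1: drop X → no win
col 2: drop X → no win
col 3: drop X → no win
col 4: drop X → no win
col 5: drop X → no win
col 6: drop X → no win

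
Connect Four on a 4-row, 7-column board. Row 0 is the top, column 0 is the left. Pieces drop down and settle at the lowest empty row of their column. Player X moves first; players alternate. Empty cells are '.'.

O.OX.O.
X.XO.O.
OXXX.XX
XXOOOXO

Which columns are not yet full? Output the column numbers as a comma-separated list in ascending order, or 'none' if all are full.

Answer: 1,4,6

Derivation:
col 0: top cell = 'O' → FULL
col 1: top cell = '.' → open
col 2: top cell = 'O' → FULL
col 3: top cell = 'X' → FULL
col 4: top cell = '.' → open
col 5: top cell = 'O' → FULL
col 6: top cell = '.' → open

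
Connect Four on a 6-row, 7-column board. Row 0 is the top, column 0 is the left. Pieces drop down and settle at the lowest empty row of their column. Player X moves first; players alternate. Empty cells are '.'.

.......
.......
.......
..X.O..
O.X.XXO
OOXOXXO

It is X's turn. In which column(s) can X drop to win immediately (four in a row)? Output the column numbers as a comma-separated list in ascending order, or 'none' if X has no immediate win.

Answer: 2,3

Derivation:
col 0: drop X → no win
col 1: drop X → no win
col 2: drop X → WIN!
col 3: drop X → WIN!
col 4: drop X → no win
col 5: drop X → no win
col 6: drop X → no win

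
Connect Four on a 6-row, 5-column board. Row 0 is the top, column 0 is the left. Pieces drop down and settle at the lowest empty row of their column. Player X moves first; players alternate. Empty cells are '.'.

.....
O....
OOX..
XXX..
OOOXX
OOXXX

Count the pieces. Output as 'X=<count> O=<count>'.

X=9 O=8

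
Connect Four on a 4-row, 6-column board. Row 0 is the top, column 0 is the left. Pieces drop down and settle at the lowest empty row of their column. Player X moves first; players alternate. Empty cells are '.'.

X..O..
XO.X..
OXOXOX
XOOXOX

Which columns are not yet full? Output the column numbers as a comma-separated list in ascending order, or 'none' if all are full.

col 0: top cell = 'X' → FULL
col 1: top cell = '.' → open
col 2: top cell = '.' → open
col 3: top cell = 'O' → FULL
col 4: top cell = '.' → open
col 5: top cell = '.' → open

Answer: 1,2,4,5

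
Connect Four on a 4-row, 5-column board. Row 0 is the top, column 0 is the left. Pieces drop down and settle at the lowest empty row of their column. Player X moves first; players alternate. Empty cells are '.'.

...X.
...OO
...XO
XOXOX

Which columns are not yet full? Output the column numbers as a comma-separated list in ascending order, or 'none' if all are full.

col 0: top cell = '.' → open
col 1: top cell = '.' → open
col 2: top cell = '.' → open
col 3: top cell = 'X' → FULL
col 4: top cell = '.' → open

Answer: 0,1,2,4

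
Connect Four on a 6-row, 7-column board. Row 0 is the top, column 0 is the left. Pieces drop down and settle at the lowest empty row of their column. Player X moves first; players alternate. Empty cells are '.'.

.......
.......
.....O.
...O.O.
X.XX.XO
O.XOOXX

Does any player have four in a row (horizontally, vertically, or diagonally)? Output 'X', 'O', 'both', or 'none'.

none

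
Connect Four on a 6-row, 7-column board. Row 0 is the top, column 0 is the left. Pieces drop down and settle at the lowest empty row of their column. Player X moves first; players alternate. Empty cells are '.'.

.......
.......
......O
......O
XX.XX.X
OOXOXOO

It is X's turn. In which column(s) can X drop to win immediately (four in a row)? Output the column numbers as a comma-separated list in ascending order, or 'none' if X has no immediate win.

Answer: 2,5

Derivation:
col 0: drop X → no win
col 1: drop X → no win
col 2: drop X → WIN!
col 3: drop X → no win
col 4: drop X → no win
col 5: drop X → WIN!
col 6: drop X → no win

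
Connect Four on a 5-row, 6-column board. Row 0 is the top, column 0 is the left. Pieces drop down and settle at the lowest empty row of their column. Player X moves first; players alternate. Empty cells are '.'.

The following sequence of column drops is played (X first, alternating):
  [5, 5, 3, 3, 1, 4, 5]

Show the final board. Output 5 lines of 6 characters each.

Move 1: X drops in col 5, lands at row 4
Move 2: O drops in col 5, lands at row 3
Move 3: X drops in col 3, lands at row 4
Move 4: O drops in col 3, lands at row 3
Move 5: X drops in col 1, lands at row 4
Move 6: O drops in col 4, lands at row 4
Move 7: X drops in col 5, lands at row 2

Answer: ......
......
.....X
...O.O
.X.XOX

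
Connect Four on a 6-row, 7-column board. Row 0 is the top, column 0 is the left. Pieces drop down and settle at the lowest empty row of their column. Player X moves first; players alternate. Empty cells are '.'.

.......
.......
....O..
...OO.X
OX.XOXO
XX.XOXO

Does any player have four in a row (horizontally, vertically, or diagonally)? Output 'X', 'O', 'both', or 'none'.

O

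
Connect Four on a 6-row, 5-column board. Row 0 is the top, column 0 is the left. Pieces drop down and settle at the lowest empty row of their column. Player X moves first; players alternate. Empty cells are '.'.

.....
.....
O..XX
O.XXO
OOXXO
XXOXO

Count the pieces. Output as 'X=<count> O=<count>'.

X=9 O=8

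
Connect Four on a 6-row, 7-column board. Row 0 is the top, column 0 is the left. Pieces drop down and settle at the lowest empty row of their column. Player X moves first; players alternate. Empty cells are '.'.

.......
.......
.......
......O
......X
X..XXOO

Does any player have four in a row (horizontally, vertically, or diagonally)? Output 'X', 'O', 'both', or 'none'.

none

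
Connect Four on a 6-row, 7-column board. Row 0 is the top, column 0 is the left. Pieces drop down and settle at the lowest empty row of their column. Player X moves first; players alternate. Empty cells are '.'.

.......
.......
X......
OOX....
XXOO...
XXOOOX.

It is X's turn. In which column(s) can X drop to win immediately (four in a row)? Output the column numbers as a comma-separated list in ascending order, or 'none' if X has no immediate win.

col 0: drop X → no win
col 1: drop X → no win
col 2: drop X → no win
col 3: drop X → no win
col 4: drop X → no win
col 5: drop X → no win
col 6: drop X → no win

Answer: none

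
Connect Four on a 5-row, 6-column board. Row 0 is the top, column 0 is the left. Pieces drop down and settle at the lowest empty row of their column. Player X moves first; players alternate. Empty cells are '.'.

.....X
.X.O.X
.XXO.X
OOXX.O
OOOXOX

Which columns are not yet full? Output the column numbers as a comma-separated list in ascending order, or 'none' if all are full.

Answer: 0,1,2,3,4

Derivation:
col 0: top cell = '.' → open
col 1: top cell = '.' → open
col 2: top cell = '.' → open
col 3: top cell = '.' → open
col 4: top cell = '.' → open
col 5: top cell = 'X' → FULL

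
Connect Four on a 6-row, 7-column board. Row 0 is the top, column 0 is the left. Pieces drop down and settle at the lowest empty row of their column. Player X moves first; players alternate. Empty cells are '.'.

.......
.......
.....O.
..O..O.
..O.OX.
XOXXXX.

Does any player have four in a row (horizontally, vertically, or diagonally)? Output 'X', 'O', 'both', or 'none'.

X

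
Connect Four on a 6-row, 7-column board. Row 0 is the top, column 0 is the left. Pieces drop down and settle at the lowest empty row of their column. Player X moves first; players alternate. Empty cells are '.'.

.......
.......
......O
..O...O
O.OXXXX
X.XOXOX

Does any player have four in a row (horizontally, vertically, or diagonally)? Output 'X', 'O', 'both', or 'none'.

X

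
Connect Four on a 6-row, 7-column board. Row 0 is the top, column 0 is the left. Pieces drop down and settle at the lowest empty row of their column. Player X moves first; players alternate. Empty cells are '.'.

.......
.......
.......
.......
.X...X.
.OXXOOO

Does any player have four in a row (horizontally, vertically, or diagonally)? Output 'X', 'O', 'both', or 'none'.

none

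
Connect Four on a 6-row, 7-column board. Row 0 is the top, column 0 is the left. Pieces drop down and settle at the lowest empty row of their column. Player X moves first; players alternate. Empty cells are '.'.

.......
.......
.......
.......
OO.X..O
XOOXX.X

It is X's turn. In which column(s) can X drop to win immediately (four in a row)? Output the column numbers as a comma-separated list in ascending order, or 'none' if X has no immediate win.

col 0: drop X → no win
col 1: drop X → no win
col 2: drop X → no win
col 3: drop X → no win
col 4: drop X → no win
col 5: drop X → WIN!
col 6: drop X → no win

Answer: 5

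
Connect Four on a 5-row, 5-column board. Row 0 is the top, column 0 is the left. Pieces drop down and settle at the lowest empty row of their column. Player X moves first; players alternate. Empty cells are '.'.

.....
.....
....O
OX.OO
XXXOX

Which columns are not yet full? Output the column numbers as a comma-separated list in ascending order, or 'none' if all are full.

Answer: 0,1,2,3,4

Derivation:
col 0: top cell = '.' → open
col 1: top cell = '.' → open
col 2: top cell = '.' → open
col 3: top cell = '.' → open
col 4: top cell = '.' → open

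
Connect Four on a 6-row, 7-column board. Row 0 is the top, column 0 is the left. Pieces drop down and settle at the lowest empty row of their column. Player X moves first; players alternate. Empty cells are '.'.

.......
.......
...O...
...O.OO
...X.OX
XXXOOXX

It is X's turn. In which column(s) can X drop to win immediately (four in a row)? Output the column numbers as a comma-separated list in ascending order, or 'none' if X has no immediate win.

col 0: drop X → no win
col 1: drop X → no win
col 2: drop X → no win
col 3: drop X → no win
col 4: drop X → no win
col 5: drop X → no win
col 6: drop X → no win

Answer: none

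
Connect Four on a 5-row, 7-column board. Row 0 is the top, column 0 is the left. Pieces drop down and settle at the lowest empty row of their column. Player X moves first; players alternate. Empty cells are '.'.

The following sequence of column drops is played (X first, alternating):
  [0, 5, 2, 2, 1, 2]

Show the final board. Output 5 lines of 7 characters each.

Answer: .......
.......
..O....
..O....
XXX..O.

Derivation:
Move 1: X drops in col 0, lands at row 4
Move 2: O drops in col 5, lands at row 4
Move 3: X drops in col 2, lands at row 4
Move 4: O drops in col 2, lands at row 3
Move 5: X drops in col 1, lands at row 4
Move 6: O drops in col 2, lands at row 2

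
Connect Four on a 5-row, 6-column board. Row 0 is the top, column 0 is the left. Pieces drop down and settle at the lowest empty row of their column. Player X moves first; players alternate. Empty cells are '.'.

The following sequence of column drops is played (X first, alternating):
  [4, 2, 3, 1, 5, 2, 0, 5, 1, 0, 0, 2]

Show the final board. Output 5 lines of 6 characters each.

Answer: ......
......
X.O...
OXO..O
XOOXXX

Derivation:
Move 1: X drops in col 4, lands at row 4
Move 2: O drops in col 2, lands at row 4
Move 3: X drops in col 3, lands at row 4
Move 4: O drops in col 1, lands at row 4
Move 5: X drops in col 5, lands at row 4
Move 6: O drops in col 2, lands at row 3
Move 7: X drops in col 0, lands at row 4
Move 8: O drops in col 5, lands at row 3
Move 9: X drops in col 1, lands at row 3
Move 10: O drops in col 0, lands at row 3
Move 11: X drops in col 0, lands at row 2
Move 12: O drops in col 2, lands at row 2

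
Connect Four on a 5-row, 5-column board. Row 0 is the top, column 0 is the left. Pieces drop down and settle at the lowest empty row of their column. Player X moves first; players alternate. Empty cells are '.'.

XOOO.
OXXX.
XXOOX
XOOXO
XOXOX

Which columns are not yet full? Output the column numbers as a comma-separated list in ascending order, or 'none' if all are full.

col 0: top cell = 'X' → FULL
col 1: top cell = 'O' → FULL
col 2: top cell = 'O' → FULL
col 3: top cell = 'O' → FULL
col 4: top cell = '.' → open

Answer: 4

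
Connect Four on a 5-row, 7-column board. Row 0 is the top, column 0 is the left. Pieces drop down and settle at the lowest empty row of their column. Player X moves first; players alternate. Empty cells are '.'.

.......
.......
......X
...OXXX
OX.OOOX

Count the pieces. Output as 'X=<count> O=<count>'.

X=6 O=5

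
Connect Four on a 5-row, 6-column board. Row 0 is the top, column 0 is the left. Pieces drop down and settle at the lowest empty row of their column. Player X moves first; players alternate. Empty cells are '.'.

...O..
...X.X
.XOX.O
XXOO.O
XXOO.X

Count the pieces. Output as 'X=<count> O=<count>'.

X=9 O=8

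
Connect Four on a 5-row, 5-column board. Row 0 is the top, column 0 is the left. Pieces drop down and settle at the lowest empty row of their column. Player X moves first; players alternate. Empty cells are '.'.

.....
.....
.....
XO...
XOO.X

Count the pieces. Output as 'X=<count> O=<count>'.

X=3 O=3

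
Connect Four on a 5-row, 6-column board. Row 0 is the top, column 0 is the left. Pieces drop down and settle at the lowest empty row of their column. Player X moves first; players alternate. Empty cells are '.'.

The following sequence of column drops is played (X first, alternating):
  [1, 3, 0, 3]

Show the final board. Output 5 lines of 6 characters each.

Answer: ......
......
......
...O..
XX.O..

Derivation:
Move 1: X drops in col 1, lands at row 4
Move 2: O drops in col 3, lands at row 4
Move 3: X drops in col 0, lands at row 4
Move 4: O drops in col 3, lands at row 3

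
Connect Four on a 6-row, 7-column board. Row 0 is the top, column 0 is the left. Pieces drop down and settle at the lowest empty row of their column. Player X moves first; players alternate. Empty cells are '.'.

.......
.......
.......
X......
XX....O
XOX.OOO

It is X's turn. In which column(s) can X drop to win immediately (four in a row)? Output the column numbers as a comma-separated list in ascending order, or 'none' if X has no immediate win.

col 0: drop X → WIN!
col 1: drop X → no win
col 2: drop X → no win
col 3: drop X → no win
col 4: drop X → no win
col 5: drop X → no win
col 6: drop X → no win

Answer: 0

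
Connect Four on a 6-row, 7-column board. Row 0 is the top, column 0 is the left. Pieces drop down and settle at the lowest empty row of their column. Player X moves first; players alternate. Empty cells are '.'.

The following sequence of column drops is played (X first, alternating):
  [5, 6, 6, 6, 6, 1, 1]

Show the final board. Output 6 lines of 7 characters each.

Move 1: X drops in col 5, lands at row 5
Move 2: O drops in col 6, lands at row 5
Move 3: X drops in col 6, lands at row 4
Move 4: O drops in col 6, lands at row 3
Move 5: X drops in col 6, lands at row 2
Move 6: O drops in col 1, lands at row 5
Move 7: X drops in col 1, lands at row 4

Answer: .......
.......
......X
......O
.X....X
.O...XO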